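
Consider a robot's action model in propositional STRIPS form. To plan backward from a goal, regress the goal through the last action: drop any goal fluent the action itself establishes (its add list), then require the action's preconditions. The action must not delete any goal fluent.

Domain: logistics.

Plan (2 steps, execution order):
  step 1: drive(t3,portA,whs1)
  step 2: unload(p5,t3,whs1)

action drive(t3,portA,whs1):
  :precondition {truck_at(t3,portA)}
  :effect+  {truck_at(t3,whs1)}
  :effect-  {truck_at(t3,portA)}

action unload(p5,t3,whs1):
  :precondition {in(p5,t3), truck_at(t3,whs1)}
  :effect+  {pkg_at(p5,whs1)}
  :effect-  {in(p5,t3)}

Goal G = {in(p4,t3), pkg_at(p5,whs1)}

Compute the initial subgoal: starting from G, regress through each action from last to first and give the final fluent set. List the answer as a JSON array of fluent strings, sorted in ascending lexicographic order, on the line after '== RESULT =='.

Work backward from the goal:
  through step 2 (unload(p5,t3,whs1)): drop {pkg_at(p5,whs1)}, keep {in(p4,t3)}, require {in(p5,t3), truck_at(t3,whs1)}
    → {in(p4,t3), in(p5,t3), truck_at(t3,whs1)}
  through step 1 (drive(t3,portA,whs1)): drop {truck_at(t3,whs1)}, keep {in(p4,t3), in(p5,t3)}, require {truck_at(t3,portA)}
    → {in(p4,t3), in(p5,t3), truck_at(t3,portA)}

== RESULT ==
["in(p4,t3)", "in(p5,t3)", "truck_at(t3,portA)"]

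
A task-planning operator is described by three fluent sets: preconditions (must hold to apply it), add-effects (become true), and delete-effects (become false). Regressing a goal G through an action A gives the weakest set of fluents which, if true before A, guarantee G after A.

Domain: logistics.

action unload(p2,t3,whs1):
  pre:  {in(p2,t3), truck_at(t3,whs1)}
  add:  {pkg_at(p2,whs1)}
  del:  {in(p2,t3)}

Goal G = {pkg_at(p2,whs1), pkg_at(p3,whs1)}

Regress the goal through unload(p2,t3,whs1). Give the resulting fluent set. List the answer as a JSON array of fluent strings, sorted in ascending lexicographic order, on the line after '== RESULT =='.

Regress:
  G ∩ del = {}  (empty — regression defined)
  G \ add = {pkg_at(p2,whs1), pkg_at(p3,whs1)} \ {pkg_at(p2,whs1)} = {pkg_at(p3,whs1)}
  ∪ pre   = {pkg_at(p3,whs1)} ∪ {in(p2,t3), truck_at(t3,whs1)}
          = {in(p2,t3), pkg_at(p3,whs1), truck_at(t3,whs1)}

== RESULT ==
["in(p2,t3)", "pkg_at(p3,whs1)", "truck_at(t3,whs1)"]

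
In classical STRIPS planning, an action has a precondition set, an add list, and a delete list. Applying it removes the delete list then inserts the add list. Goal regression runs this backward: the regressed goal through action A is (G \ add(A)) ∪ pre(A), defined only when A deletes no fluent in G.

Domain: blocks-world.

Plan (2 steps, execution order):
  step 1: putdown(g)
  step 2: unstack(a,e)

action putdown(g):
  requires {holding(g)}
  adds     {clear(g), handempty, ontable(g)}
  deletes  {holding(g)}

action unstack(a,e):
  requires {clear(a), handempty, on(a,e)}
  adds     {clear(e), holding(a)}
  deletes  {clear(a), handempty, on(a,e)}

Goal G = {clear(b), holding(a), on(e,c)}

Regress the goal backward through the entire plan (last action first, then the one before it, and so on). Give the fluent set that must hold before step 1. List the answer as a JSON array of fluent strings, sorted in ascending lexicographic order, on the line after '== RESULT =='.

Regress step by step:
  through step 2 (unstack(a,e)): drop {holding(a)}, keep {clear(b), on(e,c)}, require {clear(a), handempty, on(a,e)}
    → {clear(a), clear(b), handempty, on(a,e), on(e,c)}
  through step 1 (putdown(g)): drop {handempty}, keep {clear(a), clear(b), on(a,e), on(e,c)}, require {holding(g)}
    → {clear(a), clear(b), holding(g), on(a,e), on(e,c)}

== RESULT ==
["clear(a)", "clear(b)", "holding(g)", "on(a,e)", "on(e,c)"]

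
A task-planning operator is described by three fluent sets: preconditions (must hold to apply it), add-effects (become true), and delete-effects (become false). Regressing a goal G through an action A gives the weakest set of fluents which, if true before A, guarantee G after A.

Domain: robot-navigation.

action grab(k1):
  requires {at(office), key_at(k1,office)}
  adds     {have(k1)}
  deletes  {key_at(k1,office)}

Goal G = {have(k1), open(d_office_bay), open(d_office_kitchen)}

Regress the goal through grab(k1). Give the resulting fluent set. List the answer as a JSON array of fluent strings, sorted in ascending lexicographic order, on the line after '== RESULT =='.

Regress:
  G ∩ del = {}  (empty — regression defined)
  G \ add = {have(k1), open(d_office_bay), open(d_office_kitchen)} \ {have(k1)} = {open(d_office_bay), open(d_office_kitchen)}
  ∪ pre   = {open(d_office_bay), open(d_office_kitchen)} ∪ {at(office), key_at(k1,office)}
          = {at(office), key_at(k1,office), open(d_office_bay), open(d_office_kitchen)}

== RESULT ==
["at(office)", "key_at(k1,office)", "open(d_office_bay)", "open(d_office_kitchen)"]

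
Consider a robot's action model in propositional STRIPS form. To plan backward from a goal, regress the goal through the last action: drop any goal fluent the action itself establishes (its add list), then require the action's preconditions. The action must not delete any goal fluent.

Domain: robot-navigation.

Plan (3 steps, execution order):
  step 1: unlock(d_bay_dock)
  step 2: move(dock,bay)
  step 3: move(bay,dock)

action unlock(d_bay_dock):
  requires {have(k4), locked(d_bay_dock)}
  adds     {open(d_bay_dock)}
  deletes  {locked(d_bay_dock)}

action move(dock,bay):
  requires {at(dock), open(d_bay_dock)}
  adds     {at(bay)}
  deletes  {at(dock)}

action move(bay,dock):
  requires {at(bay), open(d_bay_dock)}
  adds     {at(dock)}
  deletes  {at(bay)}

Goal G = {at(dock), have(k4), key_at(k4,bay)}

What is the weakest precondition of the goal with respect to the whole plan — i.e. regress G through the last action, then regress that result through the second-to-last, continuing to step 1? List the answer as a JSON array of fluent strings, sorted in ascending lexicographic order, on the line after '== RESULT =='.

Work backward from the goal:
  through step 3 (move(bay,dock)): drop {at(dock)}, keep {have(k4), key_at(k4,bay)}, require {at(bay), open(d_bay_dock)}
    → {at(bay), have(k4), key_at(k4,bay), open(d_bay_dock)}
  through step 2 (move(dock,bay)): drop {at(bay)}, keep {have(k4), key_at(k4,bay), open(d_bay_dock)}, require {at(dock), open(d_bay_dock)}
    → {at(dock), have(k4), key_at(k4,bay), open(d_bay_dock)}
  through step 1 (unlock(d_bay_dock)): drop {open(d_bay_dock)}, keep {at(dock), have(k4), key_at(k4,bay)}, require {have(k4), locked(d_bay_dock)}
    → {at(dock), have(k4), key_at(k4,bay), locked(d_bay_dock)}

== RESULT ==
["at(dock)", "have(k4)", "key_at(k4,bay)", "locked(d_bay_dock)"]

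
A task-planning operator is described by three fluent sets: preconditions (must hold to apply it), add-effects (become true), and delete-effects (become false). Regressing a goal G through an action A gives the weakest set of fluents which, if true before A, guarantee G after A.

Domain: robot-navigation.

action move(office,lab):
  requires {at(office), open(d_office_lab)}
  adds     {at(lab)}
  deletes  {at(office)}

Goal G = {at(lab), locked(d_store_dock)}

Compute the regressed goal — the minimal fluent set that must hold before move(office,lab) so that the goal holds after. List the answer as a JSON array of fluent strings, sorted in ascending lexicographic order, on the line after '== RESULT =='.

Regress:
  G ∩ del = {}  (empty — regression defined)
  G \ add = {at(lab), locked(d_store_dock)} \ {at(lab)} = {locked(d_store_dock)}
  ∪ pre   = {locked(d_store_dock)} ∪ {at(office), open(d_office_lab)}
          = {at(office), locked(d_store_dock), open(d_office_lab)}

== RESULT ==
["at(office)", "locked(d_store_dock)", "open(d_office_lab)"]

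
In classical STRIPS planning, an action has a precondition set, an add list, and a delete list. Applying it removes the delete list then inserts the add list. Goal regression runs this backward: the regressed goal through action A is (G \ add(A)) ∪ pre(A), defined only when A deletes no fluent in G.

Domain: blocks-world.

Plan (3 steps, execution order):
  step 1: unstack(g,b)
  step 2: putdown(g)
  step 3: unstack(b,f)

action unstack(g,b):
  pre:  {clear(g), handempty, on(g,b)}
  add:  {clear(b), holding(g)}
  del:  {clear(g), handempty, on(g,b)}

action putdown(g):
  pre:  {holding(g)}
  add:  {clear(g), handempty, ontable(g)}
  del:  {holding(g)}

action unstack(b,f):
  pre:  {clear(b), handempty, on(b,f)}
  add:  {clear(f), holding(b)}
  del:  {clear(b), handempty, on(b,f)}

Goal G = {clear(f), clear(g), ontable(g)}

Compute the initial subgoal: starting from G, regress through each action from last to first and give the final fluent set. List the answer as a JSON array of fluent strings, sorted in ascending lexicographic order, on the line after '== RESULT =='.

Regress step by step:
  through step 3 (unstack(b,f)): drop {clear(f)}, keep {clear(g), ontable(g)}, require {clear(b), handempty, on(b,f)}
    → {clear(b), clear(g), handempty, on(b,f), ontable(g)}
  through step 2 (putdown(g)): drop {clear(g), handempty, ontable(g)}, keep {clear(b), on(b,f)}, require {holding(g)}
    → {clear(b), holding(g), on(b,f)}
  through step 1 (unstack(g,b)): drop {clear(b), holding(g)}, keep {on(b,f)}, require {clear(g), handempty, on(g,b)}
    → {clear(g), handempty, on(b,f), on(g,b)}

== RESULT ==
["clear(g)", "handempty", "on(b,f)", "on(g,b)"]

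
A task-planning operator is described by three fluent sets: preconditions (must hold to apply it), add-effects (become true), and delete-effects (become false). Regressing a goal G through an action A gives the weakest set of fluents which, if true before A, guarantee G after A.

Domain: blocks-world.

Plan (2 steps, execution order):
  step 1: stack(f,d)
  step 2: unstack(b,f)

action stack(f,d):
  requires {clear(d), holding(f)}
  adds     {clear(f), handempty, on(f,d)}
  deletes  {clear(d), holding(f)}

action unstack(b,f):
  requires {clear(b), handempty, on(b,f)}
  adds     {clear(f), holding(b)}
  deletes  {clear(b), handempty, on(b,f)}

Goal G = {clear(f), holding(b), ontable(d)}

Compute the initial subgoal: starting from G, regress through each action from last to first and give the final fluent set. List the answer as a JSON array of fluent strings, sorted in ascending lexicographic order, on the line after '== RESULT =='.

Regress step by step:
  through step 2 (unstack(b,f)): drop {clear(f), holding(b)}, keep {ontable(d)}, require {clear(b), handempty, on(b,f)}
    → {clear(b), handempty, on(b,f), ontable(d)}
  through step 1 (stack(f,d)): drop {handempty}, keep {clear(b), on(b,f), ontable(d)}, require {clear(d), holding(f)}
    → {clear(b), clear(d), holding(f), on(b,f), ontable(d)}

== RESULT ==
["clear(b)", "clear(d)", "holding(f)", "on(b,f)", "ontable(d)"]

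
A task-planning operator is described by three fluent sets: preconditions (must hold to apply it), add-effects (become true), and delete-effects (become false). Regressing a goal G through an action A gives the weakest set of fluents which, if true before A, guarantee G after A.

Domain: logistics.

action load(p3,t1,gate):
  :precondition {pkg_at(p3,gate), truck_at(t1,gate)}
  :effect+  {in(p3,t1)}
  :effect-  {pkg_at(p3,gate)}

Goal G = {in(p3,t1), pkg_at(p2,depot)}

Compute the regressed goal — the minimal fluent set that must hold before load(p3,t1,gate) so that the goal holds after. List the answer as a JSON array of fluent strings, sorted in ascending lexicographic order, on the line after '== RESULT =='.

Compute (G \ add) ∪ pre:
  G ∩ del = {}  (empty — regression defined)
  G \ add = {in(p3,t1), pkg_at(p2,depot)} \ {in(p3,t1)} = {pkg_at(p2,depot)}
  ∪ pre   = {pkg_at(p2,depot)} ∪ {pkg_at(p3,gate), truck_at(t1,gate)}
          = {pkg_at(p2,depot), pkg_at(p3,gate), truck_at(t1,gate)}

== RESULT ==
["pkg_at(p2,depot)", "pkg_at(p3,gate)", "truck_at(t1,gate)"]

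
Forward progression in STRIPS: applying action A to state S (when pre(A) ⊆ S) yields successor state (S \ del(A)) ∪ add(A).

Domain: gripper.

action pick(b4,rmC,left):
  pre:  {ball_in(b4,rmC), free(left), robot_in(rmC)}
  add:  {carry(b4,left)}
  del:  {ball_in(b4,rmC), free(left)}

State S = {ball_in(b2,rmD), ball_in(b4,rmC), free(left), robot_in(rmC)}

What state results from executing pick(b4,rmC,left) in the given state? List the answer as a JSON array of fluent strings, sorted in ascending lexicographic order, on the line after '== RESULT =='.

Progress:
  pre ⊆ S: {ball_in(b4,rmC), free(left), robot_in(rmC)} ⊆ S  — applicable
  S \ del = {ball_in(b2,rmD), robot_in(rmC)}
  ∪ add   = {ball_in(b2,rmD), carry(b4,left), robot_in(rmC)}

== RESULT ==
["ball_in(b2,rmD)", "carry(b4,left)", "robot_in(rmC)"]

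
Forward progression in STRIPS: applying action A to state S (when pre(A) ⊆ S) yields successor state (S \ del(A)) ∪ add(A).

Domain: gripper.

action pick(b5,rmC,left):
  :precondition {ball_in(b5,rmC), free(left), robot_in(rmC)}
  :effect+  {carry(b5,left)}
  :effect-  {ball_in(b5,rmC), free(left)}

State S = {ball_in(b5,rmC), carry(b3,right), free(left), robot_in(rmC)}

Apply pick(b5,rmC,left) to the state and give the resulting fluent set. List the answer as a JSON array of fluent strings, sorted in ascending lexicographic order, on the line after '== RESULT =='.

Progress:
  pre ⊆ S: {ball_in(b5,rmC), free(left), robot_in(rmC)} ⊆ S  — applicable
  S \ del = {carry(b3,right), robot_in(rmC)}
  ∪ add   = {carry(b3,right), carry(b5,left), robot_in(rmC)}

== RESULT ==
["carry(b3,right)", "carry(b5,left)", "robot_in(rmC)"]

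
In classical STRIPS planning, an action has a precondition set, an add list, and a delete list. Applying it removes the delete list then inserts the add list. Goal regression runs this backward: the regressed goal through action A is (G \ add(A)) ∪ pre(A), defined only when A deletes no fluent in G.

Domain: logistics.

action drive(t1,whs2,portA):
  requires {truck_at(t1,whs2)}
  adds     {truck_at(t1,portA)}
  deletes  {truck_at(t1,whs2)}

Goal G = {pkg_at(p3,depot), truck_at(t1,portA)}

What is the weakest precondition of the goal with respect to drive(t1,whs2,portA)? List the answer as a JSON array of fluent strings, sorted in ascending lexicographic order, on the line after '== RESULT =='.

Compute (G \ add) ∪ pre:
  G ∩ del = {}  (empty — regression defined)
  G \ add = {pkg_at(p3,depot), truck_at(t1,portA)} \ {truck_at(t1,portA)} = {pkg_at(p3,depot)}
  ∪ pre   = {pkg_at(p3,depot)} ∪ {truck_at(t1,whs2)}
          = {pkg_at(p3,depot), truck_at(t1,whs2)}

== RESULT ==
["pkg_at(p3,depot)", "truck_at(t1,whs2)"]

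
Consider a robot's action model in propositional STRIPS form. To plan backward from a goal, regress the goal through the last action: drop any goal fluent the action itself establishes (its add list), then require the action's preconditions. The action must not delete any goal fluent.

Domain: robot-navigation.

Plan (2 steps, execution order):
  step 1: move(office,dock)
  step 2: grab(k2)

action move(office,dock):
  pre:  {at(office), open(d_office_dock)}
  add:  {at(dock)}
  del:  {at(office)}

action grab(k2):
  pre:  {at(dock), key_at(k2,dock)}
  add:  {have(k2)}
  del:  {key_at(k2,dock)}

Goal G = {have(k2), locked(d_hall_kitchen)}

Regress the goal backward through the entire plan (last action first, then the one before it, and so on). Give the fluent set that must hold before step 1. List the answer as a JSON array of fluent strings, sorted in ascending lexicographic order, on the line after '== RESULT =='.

Regress step by step:
  through step 2 (grab(k2)): drop {have(k2)}, keep {locked(d_hall_kitchen)}, require {at(dock), key_at(k2,dock)}
    → {at(dock), key_at(k2,dock), locked(d_hall_kitchen)}
  through step 1 (move(office,dock)): drop {at(dock)}, keep {key_at(k2,dock), locked(d_hall_kitchen)}, require {at(office), open(d_office_dock)}
    → {at(office), key_at(k2,dock), locked(d_hall_kitchen), open(d_office_dock)}

== RESULT ==
["at(office)", "key_at(k2,dock)", "locked(d_hall_kitchen)", "open(d_office_dock)"]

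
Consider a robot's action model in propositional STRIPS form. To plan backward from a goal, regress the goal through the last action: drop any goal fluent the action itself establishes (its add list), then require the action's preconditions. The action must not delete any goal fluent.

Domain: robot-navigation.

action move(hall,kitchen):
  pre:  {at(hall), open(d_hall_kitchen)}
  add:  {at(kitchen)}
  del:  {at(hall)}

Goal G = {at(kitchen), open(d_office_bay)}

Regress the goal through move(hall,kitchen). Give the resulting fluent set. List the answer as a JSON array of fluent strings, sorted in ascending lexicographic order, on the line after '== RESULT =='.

Compute (G \ add) ∪ pre:
  G ∩ del = {}  (empty — regression defined)
  G \ add = {at(kitchen), open(d_office_bay)} \ {at(kitchen)} = {open(d_office_bay)}
  ∪ pre   = {open(d_office_bay)} ∪ {at(hall), open(d_hall_kitchen)}
          = {at(hall), open(d_hall_kitchen), open(d_office_bay)}

== RESULT ==
["at(hall)", "open(d_hall_kitchen)", "open(d_office_bay)"]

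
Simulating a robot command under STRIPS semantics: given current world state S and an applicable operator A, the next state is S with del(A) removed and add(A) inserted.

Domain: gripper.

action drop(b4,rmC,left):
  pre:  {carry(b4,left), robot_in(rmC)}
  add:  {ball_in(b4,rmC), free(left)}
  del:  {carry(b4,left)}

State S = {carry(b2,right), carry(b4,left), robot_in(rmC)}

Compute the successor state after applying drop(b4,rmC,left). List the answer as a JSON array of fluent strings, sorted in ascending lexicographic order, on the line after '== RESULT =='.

Compute (S \ del) ∪ add:
  pre ⊆ S: {carry(b4,left), robot_in(rmC)} ⊆ S  — applicable
  S \ del = {carry(b2,right), robot_in(rmC)}
  ∪ add   = {ball_in(b4,rmC), carry(b2,right), free(left), robot_in(rmC)}

== RESULT ==
["ball_in(b4,rmC)", "carry(b2,right)", "free(left)", "robot_in(rmC)"]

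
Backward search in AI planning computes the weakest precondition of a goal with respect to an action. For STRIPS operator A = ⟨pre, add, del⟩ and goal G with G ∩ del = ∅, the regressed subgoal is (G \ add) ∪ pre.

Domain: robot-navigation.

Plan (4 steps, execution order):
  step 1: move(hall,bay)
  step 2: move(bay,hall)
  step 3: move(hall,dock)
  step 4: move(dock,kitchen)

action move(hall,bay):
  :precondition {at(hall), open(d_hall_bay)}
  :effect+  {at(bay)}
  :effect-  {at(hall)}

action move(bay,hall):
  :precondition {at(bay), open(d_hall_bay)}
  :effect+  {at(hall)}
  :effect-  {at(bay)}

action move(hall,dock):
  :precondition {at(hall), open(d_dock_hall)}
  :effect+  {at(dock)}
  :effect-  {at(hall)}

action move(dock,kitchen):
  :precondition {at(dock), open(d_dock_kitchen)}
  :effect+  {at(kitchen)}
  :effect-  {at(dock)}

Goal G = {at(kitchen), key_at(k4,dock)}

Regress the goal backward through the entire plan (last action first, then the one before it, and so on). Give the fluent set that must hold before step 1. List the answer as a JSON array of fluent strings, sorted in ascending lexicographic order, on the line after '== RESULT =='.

Regress step by step:
  through step 4 (move(dock,kitchen)): drop {at(kitchen)}, keep {key_at(k4,dock)}, require {at(dock), open(d_dock_kitchen)}
    → {at(dock), key_at(k4,dock), open(d_dock_kitchen)}
  through step 3 (move(hall,dock)): drop {at(dock)}, keep {key_at(k4,dock), open(d_dock_kitchen)}, require {at(hall), open(d_dock_hall)}
    → {at(hall), key_at(k4,dock), open(d_dock_hall), open(d_dock_kitchen)}
  through step 2 (move(bay,hall)): drop {at(hall)}, keep {key_at(k4,dock), open(d_dock_hall), open(d_dock_kitchen)}, require {at(bay), open(d_hall_bay)}
    → {at(bay), key_at(k4,dock), open(d_dock_hall), open(d_dock_kitchen), open(d_hall_bay)}
  through step 1 (move(hall,bay)): drop {at(bay)}, keep {key_at(k4,dock), open(d_dock_hall), open(d_dock_kitchen), open(d_hall_bay)}, require {at(hall), open(d_hall_bay)}
    → {at(hall), key_at(k4,dock), open(d_dock_hall), open(d_dock_kitchen), open(d_hall_bay)}

== RESULT ==
["at(hall)", "key_at(k4,dock)", "open(d_dock_hall)", "open(d_dock_kitchen)", "open(d_hall_bay)"]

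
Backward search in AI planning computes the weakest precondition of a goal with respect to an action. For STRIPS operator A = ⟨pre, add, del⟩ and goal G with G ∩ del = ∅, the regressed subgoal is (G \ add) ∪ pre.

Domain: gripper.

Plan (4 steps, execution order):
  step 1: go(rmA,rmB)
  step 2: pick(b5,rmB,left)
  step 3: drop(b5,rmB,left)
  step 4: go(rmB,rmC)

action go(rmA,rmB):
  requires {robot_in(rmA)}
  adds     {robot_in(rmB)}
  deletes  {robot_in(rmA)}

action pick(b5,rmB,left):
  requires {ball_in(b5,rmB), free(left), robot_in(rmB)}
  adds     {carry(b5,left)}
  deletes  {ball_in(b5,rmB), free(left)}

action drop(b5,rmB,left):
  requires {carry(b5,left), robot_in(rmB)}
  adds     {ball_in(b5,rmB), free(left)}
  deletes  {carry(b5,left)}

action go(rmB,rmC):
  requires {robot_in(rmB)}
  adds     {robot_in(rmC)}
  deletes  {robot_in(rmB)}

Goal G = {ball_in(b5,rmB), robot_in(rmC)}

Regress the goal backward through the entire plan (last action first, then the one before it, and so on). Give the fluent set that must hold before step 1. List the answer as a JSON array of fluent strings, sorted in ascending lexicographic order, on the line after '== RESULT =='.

Regress step by step:
  through step 4 (go(rmB,rmC)): drop {robot_in(rmC)}, keep {ball_in(b5,rmB)}, require {robot_in(rmB)}
    → {ball_in(b5,rmB), robot_in(rmB)}
  through step 3 (drop(b5,rmB,left)): drop {ball_in(b5,rmB)}, keep {robot_in(rmB)}, require {carry(b5,left), robot_in(rmB)}
    → {carry(b5,left), robot_in(rmB)}
  through step 2 (pick(b5,rmB,left)): drop {carry(b5,left)}, keep {robot_in(rmB)}, require {ball_in(b5,rmB), free(left), robot_in(rmB)}
    → {ball_in(b5,rmB), free(left), robot_in(rmB)}
  through step 1 (go(rmA,rmB)): drop {robot_in(rmB)}, keep {ball_in(b5,rmB), free(left)}, require {robot_in(rmA)}
    → {ball_in(b5,rmB), free(left), robot_in(rmA)}

== RESULT ==
["ball_in(b5,rmB)", "free(left)", "robot_in(rmA)"]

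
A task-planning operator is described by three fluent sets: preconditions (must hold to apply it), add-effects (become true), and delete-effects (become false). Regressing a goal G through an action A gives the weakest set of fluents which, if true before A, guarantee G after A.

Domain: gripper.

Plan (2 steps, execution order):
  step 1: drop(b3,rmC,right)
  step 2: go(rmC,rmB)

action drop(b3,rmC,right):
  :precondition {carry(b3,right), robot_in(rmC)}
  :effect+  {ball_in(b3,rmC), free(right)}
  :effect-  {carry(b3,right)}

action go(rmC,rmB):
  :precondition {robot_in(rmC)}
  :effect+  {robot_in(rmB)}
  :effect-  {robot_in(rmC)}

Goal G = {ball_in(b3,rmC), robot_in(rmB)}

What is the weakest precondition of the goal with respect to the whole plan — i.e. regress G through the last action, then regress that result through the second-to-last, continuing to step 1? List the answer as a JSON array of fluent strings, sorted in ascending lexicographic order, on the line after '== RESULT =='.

Regress step by step:
  through step 2 (go(rmC,rmB)): drop {robot_in(rmB)}, keep {ball_in(b3,rmC)}, require {robot_in(rmC)}
    → {ball_in(b3,rmC), robot_in(rmC)}
  through step 1 (drop(b3,rmC,right)): drop {ball_in(b3,rmC)}, keep {robot_in(rmC)}, require {carry(b3,right), robot_in(rmC)}
    → {carry(b3,right), robot_in(rmC)}

== RESULT ==
["carry(b3,right)", "robot_in(rmC)"]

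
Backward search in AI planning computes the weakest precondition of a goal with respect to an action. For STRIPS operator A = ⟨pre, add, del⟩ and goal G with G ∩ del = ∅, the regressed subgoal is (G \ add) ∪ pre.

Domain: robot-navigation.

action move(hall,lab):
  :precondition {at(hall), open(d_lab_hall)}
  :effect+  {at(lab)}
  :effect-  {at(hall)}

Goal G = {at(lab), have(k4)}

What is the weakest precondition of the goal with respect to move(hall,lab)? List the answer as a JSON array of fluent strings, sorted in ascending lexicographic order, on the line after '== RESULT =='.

Compute (G \ add) ∪ pre:
  G ∩ del = {}  (empty — regression defined)
  G \ add = {at(lab), have(k4)} \ {at(lab)} = {have(k4)}
  ∪ pre   = {have(k4)} ∪ {at(hall), open(d_lab_hall)}
          = {at(hall), have(k4), open(d_lab_hall)}

== RESULT ==
["at(hall)", "have(k4)", "open(d_lab_hall)"]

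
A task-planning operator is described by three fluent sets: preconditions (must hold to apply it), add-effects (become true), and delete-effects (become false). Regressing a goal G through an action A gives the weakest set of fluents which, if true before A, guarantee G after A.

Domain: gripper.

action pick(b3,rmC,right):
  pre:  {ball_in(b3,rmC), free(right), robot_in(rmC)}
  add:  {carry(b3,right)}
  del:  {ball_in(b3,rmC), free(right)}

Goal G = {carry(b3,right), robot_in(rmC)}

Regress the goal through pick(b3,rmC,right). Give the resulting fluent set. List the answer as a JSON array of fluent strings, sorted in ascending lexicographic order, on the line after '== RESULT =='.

Compute (G \ add) ∪ pre:
  G ∩ del = {}  (empty — regression defined)
  G \ add = {carry(b3,right), robot_in(rmC)} \ {carry(b3,right)} = {robot_in(rmC)}
  ∪ pre   = {robot_in(rmC)} ∪ {ball_in(b3,rmC), free(right), robot_in(rmC)}
          = {ball_in(b3,rmC), free(right), robot_in(rmC)}

== RESULT ==
["ball_in(b3,rmC)", "free(right)", "robot_in(rmC)"]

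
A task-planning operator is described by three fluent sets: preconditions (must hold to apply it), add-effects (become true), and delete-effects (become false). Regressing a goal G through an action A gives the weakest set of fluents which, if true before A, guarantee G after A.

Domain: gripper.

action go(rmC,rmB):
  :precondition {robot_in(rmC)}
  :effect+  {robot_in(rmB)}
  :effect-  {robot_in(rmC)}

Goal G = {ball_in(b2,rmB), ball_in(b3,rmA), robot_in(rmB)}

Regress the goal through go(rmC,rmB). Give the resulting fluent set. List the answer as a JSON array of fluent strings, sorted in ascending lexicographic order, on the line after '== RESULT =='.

Compute (G \ add) ∪ pre:
  G ∩ del = {}  (empty — regression defined)
  G \ add = {ball_in(b2,rmB), ball_in(b3,rmA), robot_in(rmB)} \ {robot_in(rmB)} = {ball_in(b2,rmB), ball_in(b3,rmA)}
  ∪ pre   = {ball_in(b2,rmB), ball_in(b3,rmA)} ∪ {robot_in(rmC)}
          = {ball_in(b2,rmB), ball_in(b3,rmA), robot_in(rmC)}

== RESULT ==
["ball_in(b2,rmB)", "ball_in(b3,rmA)", "robot_in(rmC)"]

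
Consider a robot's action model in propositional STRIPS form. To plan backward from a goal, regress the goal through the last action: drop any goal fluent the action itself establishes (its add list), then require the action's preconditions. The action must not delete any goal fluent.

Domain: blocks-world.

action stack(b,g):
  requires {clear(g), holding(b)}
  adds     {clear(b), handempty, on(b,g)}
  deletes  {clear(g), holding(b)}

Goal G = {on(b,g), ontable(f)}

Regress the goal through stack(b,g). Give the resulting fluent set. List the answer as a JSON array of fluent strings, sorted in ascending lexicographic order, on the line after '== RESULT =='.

Compute (G \ add) ∪ pre:
  G ∩ del = {}  (empty — regression defined)
  G \ add = {on(b,g), ontable(f)} \ {clear(b), handempty, on(b,g)} = {ontable(f)}
  ∪ pre   = {ontable(f)} ∪ {clear(g), holding(b)}
          = {clear(g), holding(b), ontable(f)}

== RESULT ==
["clear(g)", "holding(b)", "ontable(f)"]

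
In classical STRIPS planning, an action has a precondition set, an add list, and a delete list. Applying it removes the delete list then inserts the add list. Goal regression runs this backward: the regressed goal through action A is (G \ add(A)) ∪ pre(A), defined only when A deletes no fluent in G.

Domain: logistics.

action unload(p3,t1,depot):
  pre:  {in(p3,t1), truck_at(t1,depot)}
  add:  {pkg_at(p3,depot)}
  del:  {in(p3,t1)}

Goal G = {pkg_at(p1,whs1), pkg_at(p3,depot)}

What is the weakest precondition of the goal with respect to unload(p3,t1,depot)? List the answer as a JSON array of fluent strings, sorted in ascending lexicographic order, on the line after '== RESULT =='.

Compute (G \ add) ∪ pre:
  G ∩ del = {}  (empty — regression defined)
  G \ add = {pkg_at(p1,whs1), pkg_at(p3,depot)} \ {pkg_at(p3,depot)} = {pkg_at(p1,whs1)}
  ∪ pre   = {pkg_at(p1,whs1)} ∪ {in(p3,t1), truck_at(t1,depot)}
          = {in(p3,t1), pkg_at(p1,whs1), truck_at(t1,depot)}

== RESULT ==
["in(p3,t1)", "pkg_at(p1,whs1)", "truck_at(t1,depot)"]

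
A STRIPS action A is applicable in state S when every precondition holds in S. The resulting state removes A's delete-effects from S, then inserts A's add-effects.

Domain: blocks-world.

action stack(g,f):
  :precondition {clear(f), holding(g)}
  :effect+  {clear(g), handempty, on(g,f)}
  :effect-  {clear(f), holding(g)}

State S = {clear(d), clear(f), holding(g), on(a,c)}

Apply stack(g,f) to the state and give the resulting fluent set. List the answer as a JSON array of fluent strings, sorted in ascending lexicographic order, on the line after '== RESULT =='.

Compute (S \ del) ∪ add:
  pre ⊆ S: {clear(f), holding(g)} ⊆ S  — applicable
  S \ del = {clear(d), on(a,c)}
  ∪ add   = {clear(d), clear(g), handempty, on(a,c), on(g,f)}

== RESULT ==
["clear(d)", "clear(g)", "handempty", "on(a,c)", "on(g,f)"]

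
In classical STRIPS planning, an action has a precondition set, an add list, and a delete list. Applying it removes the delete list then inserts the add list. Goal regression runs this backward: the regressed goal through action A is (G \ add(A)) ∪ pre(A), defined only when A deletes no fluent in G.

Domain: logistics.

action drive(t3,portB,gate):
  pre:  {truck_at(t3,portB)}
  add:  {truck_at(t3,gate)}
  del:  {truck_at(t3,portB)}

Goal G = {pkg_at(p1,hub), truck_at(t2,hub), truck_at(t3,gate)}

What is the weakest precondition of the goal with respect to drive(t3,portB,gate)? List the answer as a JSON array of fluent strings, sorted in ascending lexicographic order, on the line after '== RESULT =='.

Compute (G \ add) ∪ pre:
  G ∩ del = {}  (empty — regression defined)
  G \ add = {pkg_at(p1,hub), truck_at(t2,hub), truck_at(t3,gate)} \ {truck_at(t3,gate)} = {pkg_at(p1,hub), truck_at(t2,hub)}
  ∪ pre   = {pkg_at(p1,hub), truck_at(t2,hub)} ∪ {truck_at(t3,portB)}
          = {pkg_at(p1,hub), truck_at(t2,hub), truck_at(t3,portB)}

== RESULT ==
["pkg_at(p1,hub)", "truck_at(t2,hub)", "truck_at(t3,portB)"]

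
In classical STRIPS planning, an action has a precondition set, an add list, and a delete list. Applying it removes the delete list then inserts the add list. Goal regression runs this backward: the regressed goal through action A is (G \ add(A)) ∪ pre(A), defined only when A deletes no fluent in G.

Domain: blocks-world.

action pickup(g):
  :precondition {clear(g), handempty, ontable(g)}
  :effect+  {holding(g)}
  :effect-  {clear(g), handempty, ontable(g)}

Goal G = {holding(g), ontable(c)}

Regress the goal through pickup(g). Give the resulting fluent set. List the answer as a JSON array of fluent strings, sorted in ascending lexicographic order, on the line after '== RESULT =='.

Compute (G \ add) ∪ pre:
  G ∩ del = {}  (empty — regression defined)
  G \ add = {holding(g), ontable(c)} \ {holding(g)} = {ontable(c)}
  ∪ pre   = {ontable(c)} ∪ {clear(g), handempty, ontable(g)}
          = {clear(g), handempty, ontable(c), ontable(g)}

== RESULT ==
["clear(g)", "handempty", "ontable(c)", "ontable(g)"]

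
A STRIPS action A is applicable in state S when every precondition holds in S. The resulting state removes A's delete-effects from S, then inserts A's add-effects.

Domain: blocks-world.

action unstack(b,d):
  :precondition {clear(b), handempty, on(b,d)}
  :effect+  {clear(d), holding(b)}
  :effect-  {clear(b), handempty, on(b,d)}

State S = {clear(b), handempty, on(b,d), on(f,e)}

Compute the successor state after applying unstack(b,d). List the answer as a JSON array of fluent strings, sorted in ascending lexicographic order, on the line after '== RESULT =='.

Progress:
  pre ⊆ S: {clear(b), handempty, on(b,d)} ⊆ S  — applicable
  S \ del = {on(f,e)}
  ∪ add   = {clear(d), holding(b), on(f,e)}

== RESULT ==
["clear(d)", "holding(b)", "on(f,e)"]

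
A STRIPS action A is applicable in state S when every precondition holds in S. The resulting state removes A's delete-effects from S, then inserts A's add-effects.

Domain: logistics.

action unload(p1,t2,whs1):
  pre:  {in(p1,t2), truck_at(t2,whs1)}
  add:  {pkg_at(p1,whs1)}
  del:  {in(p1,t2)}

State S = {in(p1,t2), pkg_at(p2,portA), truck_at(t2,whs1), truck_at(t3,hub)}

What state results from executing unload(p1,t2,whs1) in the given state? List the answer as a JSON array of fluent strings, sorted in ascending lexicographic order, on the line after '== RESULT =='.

Compute (S \ del) ∪ add:
  pre ⊆ S: {in(p1,t2), truck_at(t2,whs1)} ⊆ S  — applicable
  S \ del = {pkg_at(p2,portA), truck_at(t2,whs1), truck_at(t3,hub)}
  ∪ add   = {pkg_at(p1,whs1), pkg_at(p2,portA), truck_at(t2,whs1), truck_at(t3,hub)}

== RESULT ==
["pkg_at(p1,whs1)", "pkg_at(p2,portA)", "truck_at(t2,whs1)", "truck_at(t3,hub)"]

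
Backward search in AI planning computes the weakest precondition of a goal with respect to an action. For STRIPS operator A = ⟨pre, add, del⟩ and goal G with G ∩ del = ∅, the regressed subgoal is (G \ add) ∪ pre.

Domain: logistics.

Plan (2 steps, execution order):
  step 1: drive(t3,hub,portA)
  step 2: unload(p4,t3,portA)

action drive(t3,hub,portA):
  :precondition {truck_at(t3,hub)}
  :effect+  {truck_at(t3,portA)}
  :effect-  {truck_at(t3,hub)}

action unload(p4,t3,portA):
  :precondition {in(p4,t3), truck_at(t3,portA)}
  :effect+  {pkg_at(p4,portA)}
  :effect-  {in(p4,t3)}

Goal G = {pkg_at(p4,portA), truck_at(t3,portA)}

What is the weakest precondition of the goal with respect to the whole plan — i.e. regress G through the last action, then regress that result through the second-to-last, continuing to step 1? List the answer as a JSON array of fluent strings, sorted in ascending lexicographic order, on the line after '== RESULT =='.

Regress step by step:
  through step 2 (unload(p4,t3,portA)): drop {pkg_at(p4,portA)}, keep {truck_at(t3,portA)}, require {in(p4,t3), truck_at(t3,portA)}
    → {in(p4,t3), truck_at(t3,portA)}
  through step 1 (drive(t3,hub,portA)): drop {truck_at(t3,portA)}, keep {in(p4,t3)}, require {truck_at(t3,hub)}
    → {in(p4,t3), truck_at(t3,hub)}

== RESULT ==
["in(p4,t3)", "truck_at(t3,hub)"]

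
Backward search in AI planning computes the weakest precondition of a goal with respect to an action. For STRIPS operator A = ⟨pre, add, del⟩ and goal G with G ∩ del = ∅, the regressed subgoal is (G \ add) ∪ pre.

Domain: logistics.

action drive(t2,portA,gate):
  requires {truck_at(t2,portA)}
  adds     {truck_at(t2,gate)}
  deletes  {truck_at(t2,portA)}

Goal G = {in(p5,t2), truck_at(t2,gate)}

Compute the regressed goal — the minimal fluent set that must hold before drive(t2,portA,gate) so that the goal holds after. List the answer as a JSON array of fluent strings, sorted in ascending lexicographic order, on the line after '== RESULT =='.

Regress:
  G ∩ del = {}  (empty — regression defined)
  G \ add = {in(p5,t2), truck_at(t2,gate)} \ {truck_at(t2,gate)} = {in(p5,t2)}
  ∪ pre   = {in(p5,t2)} ∪ {truck_at(t2,portA)}
          = {in(p5,t2), truck_at(t2,portA)}

== RESULT ==
["in(p5,t2)", "truck_at(t2,portA)"]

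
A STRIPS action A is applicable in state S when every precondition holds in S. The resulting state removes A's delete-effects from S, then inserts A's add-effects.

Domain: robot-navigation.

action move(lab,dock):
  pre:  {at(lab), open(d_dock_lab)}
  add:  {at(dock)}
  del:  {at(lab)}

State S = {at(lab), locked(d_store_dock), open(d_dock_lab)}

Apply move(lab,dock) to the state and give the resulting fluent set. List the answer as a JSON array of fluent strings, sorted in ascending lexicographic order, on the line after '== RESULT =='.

Progress:
  pre ⊆ S: {at(lab), open(d_dock_lab)} ⊆ S  — applicable
  S \ del = {locked(d_store_dock), open(d_dock_lab)}
  ∪ add   = {at(dock), locked(d_store_dock), open(d_dock_lab)}

== RESULT ==
["at(dock)", "locked(d_store_dock)", "open(d_dock_lab)"]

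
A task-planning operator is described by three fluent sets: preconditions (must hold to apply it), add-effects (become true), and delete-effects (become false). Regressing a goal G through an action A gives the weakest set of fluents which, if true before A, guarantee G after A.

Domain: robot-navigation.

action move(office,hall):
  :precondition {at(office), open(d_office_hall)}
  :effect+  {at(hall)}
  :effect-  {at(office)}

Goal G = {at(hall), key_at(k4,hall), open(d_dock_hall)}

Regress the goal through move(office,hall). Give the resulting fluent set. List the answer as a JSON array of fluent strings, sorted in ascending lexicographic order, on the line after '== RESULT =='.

Regress:
  G ∩ del = {}  (empty — regression defined)
  G \ add = {at(hall), key_at(k4,hall), open(d_dock_hall)} \ {at(hall)} = {key_at(k4,hall), open(d_dock_hall)}
  ∪ pre   = {key_at(k4,hall), open(d_dock_hall)} ∪ {at(office), open(d_office_hall)}
          = {at(office), key_at(k4,hall), open(d_dock_hall), open(d_office_hall)}

== RESULT ==
["at(office)", "key_at(k4,hall)", "open(d_dock_hall)", "open(d_office_hall)"]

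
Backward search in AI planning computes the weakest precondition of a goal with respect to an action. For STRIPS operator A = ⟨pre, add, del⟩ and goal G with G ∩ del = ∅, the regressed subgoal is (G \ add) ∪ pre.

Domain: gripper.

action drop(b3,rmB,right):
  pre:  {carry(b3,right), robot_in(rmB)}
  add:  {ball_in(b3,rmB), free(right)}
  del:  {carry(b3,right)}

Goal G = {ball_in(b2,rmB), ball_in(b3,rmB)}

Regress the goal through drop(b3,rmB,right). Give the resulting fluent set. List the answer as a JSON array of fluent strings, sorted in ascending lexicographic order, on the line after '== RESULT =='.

Compute (G \ add) ∪ pre:
  G ∩ del = {}  (empty — regression defined)
  G \ add = {ball_in(b2,rmB), ball_in(b3,rmB)} \ {ball_in(b3,rmB), free(right)} = {ball_in(b2,rmB)}
  ∪ pre   = {ball_in(b2,rmB)} ∪ {carry(b3,right), robot_in(rmB)}
          = {ball_in(b2,rmB), carry(b3,right), robot_in(rmB)}

== RESULT ==
["ball_in(b2,rmB)", "carry(b3,right)", "robot_in(rmB)"]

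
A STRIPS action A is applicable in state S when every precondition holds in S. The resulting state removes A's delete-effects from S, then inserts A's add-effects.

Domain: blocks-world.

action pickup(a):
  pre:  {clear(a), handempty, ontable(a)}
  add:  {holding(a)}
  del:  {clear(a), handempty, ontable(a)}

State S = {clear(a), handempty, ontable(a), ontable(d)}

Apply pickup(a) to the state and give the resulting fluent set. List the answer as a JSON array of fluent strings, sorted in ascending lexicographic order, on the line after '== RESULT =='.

Progress:
  pre ⊆ S: {clear(a), handempty, ontable(a)} ⊆ S  — applicable
  S \ del = {ontable(d)}
  ∪ add   = {holding(a), ontable(d)}

== RESULT ==
["holding(a)", "ontable(d)"]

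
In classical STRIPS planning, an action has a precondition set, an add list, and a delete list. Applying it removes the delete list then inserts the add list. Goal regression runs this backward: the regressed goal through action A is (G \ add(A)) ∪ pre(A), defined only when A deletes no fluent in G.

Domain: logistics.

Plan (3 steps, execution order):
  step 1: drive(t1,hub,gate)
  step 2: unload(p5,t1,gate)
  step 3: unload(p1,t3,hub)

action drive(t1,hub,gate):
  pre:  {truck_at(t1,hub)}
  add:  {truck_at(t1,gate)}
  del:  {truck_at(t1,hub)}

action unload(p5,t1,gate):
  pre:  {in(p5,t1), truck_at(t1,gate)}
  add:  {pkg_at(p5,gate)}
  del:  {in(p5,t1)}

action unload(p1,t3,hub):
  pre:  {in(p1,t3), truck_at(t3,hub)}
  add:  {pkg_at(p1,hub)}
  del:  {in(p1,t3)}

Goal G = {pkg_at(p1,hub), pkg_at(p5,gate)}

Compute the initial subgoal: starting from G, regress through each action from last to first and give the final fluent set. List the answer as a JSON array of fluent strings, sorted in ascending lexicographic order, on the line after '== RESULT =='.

Work backward from the goal:
  through step 3 (unload(p1,t3,hub)): drop {pkg_at(p1,hub)}, keep {pkg_at(p5,gate)}, require {in(p1,t3), truck_at(t3,hub)}
    → {in(p1,t3), pkg_at(p5,gate), truck_at(t3,hub)}
  through step 2 (unload(p5,t1,gate)): drop {pkg_at(p5,gate)}, keep {in(p1,t3), truck_at(t3,hub)}, require {in(p5,t1), truck_at(t1,gate)}
    → {in(p1,t3), in(p5,t1), truck_at(t1,gate), truck_at(t3,hub)}
  through step 1 (drive(t1,hub,gate)): drop {truck_at(t1,gate)}, keep {in(p1,t3), in(p5,t1), truck_at(t3,hub)}, require {truck_at(t1,hub)}
    → {in(p1,t3), in(p5,t1), truck_at(t1,hub), truck_at(t3,hub)}

== RESULT ==
["in(p1,t3)", "in(p5,t1)", "truck_at(t1,hub)", "truck_at(t3,hub)"]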